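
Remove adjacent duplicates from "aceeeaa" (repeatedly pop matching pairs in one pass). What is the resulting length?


Input: aceeeaa
Stack-based adjacent duplicate removal:
  Read 'a': push. Stack: a
  Read 'c': push. Stack: ac
  Read 'e': push. Stack: ace
  Read 'e': matches stack top 'e' => pop. Stack: ac
  Read 'e': push. Stack: ace
  Read 'a': push. Stack: acea
  Read 'a': matches stack top 'a' => pop. Stack: ace
Final stack: "ace" (length 3)

3


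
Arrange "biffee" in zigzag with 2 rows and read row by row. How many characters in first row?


Zigzag "biffee" into 2 rows:
Placing characters:
  'b' => row 0
  'i' => row 1
  'f' => row 0
  'f' => row 1
  'e' => row 0
  'e' => row 1
Rows:
  Row 0: "bfe"
  Row 1: "ife"
First row length: 3

3


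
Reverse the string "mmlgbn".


Input: mmlgbn
Reading characters right to left:
  Position 5: 'n'
  Position 4: 'b'
  Position 3: 'g'
  Position 2: 'l'
  Position 1: 'm'
  Position 0: 'm'
Reversed: nbglmm

nbglmm


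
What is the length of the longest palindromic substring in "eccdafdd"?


Input: "eccdafdd"
Checking substrings for palindromes:
  [1:3] "cc" (len 2) => palindrome
  [6:8] "dd" (len 2) => palindrome
Longest palindromic substring: "cc" with length 2

2


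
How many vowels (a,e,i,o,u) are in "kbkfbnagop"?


Input: kbkfbnagop
Checking each character:
  'k' at position 0: consonant
  'b' at position 1: consonant
  'k' at position 2: consonant
  'f' at position 3: consonant
  'b' at position 4: consonant
  'n' at position 5: consonant
  'a' at position 6: vowel (running total: 1)
  'g' at position 7: consonant
  'o' at position 8: vowel (running total: 2)
  'p' at position 9: consonant
Total vowels: 2

2


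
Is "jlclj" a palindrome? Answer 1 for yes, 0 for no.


Input: jlclj
Reversed: jlclj
  Compare pos 0 ('j') with pos 4 ('j'): match
  Compare pos 1 ('l') with pos 3 ('l'): match
Result: palindrome

1


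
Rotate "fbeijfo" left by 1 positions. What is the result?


Input: "fbeijfo", rotate left by 1
First 1 characters: "f"
Remaining characters: "beijfo"
Concatenate remaining + first: "beijfo" + "f" = "beijfof"

beijfof


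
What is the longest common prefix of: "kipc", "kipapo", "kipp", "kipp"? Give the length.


Words: kipc, kipapo, kipp, kipp
  Position 0: all 'k' => match
  Position 1: all 'i' => match
  Position 2: all 'p' => match
  Position 3: ('c', 'a', 'p', 'p') => mismatch, stop
LCP = "kip" (length 3)

3


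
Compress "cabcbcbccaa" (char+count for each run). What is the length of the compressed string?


Input: cabcbcbccaa
Runs:
  'c' x 1 => "c1"
  'a' x 1 => "a1"
  'b' x 1 => "b1"
  'c' x 1 => "c1"
  'b' x 1 => "b1"
  'c' x 1 => "c1"
  'b' x 1 => "b1"
  'c' x 2 => "c2"
  'a' x 2 => "a2"
Compressed: "c1a1b1c1b1c1b1c2a2"
Compressed length: 18

18


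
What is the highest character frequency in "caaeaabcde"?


Input: caaeaabcde
Character counts:
  'a': 4
  'b': 1
  'c': 2
  'd': 1
  'e': 2
Maximum frequency: 4

4


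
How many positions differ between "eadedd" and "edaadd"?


Comparing "eadedd" and "edaadd" position by position:
  Position 0: 'e' vs 'e' => same
  Position 1: 'a' vs 'd' => DIFFER
  Position 2: 'd' vs 'a' => DIFFER
  Position 3: 'e' vs 'a' => DIFFER
  Position 4: 'd' vs 'd' => same
  Position 5: 'd' vs 'd' => same
Positions that differ: 3

3


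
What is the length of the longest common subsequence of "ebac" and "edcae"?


LCS of "ebac" and "edcae"
DP table:
           e    d    c    a    e
      0    0    0    0    0    0
  e   0    1    1    1    1    1
  b   0    1    1    1    1    1
  a   0    1    1    1    2    2
  c   0    1    1    2    2    2
LCS length = dp[4][5] = 2

2


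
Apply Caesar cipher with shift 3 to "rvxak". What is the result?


Caesar cipher: shift "rvxak" by 3
  'r' (pos 17) + 3 = pos 20 = 'u'
  'v' (pos 21) + 3 = pos 24 = 'y'
  'x' (pos 23) + 3 = pos 0 = 'a'
  'a' (pos 0) + 3 = pos 3 = 'd'
  'k' (pos 10) + 3 = pos 13 = 'n'
Result: uyadn

uyadn


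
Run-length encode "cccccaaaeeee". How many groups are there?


Input: cccccaaaeeee
Scanning for consecutive runs:
  Group 1: 'c' x 5 (positions 0-4)
  Group 2: 'a' x 3 (positions 5-7)
  Group 3: 'e' x 4 (positions 8-11)
Total groups: 3

3


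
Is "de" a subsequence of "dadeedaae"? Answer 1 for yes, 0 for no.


Check if "de" is a subsequence of "dadeedaae"
Greedy scan:
  Position 0 ('d'): matches sub[0] = 'd'
  Position 1 ('a'): no match needed
  Position 2 ('d'): no match needed
  Position 3 ('e'): matches sub[1] = 'e'
  Position 4 ('e'): no match needed
  Position 5 ('d'): no match needed
  Position 6 ('a'): no match needed
  Position 7 ('a'): no match needed
  Position 8 ('e'): no match needed
All 2 characters matched => is a subsequence

1


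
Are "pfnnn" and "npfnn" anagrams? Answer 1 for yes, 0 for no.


Strings: "pfnnn", "npfnn"
Sorted first:  fnnnp
Sorted second: fnnnp
Sorted forms match => anagrams

1


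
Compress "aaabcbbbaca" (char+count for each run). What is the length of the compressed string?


Input: aaabcbbbaca
Runs:
  'a' x 3 => "a3"
  'b' x 1 => "b1"
  'c' x 1 => "c1"
  'b' x 3 => "b3"
  'a' x 1 => "a1"
  'c' x 1 => "c1"
  'a' x 1 => "a1"
Compressed: "a3b1c1b3a1c1a1"
Compressed length: 14

14


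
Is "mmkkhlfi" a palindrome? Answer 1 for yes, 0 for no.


Input: mmkkhlfi
Reversed: iflhkkmm
  Compare pos 0 ('m') with pos 7 ('i'): MISMATCH
  Compare pos 1 ('m') with pos 6 ('f'): MISMATCH
  Compare pos 2 ('k') with pos 5 ('l'): MISMATCH
  Compare pos 3 ('k') with pos 4 ('h'): MISMATCH
Result: not a palindrome

0


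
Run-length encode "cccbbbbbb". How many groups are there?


Input: cccbbbbbb
Scanning for consecutive runs:
  Group 1: 'c' x 3 (positions 0-2)
  Group 2: 'b' x 6 (positions 3-8)
Total groups: 2

2


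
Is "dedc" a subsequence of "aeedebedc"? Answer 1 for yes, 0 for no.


Check if "dedc" is a subsequence of "aeedebedc"
Greedy scan:
  Position 0 ('a'): no match needed
  Position 1 ('e'): no match needed
  Position 2 ('e'): no match needed
  Position 3 ('d'): matches sub[0] = 'd'
  Position 4 ('e'): matches sub[1] = 'e'
  Position 5 ('b'): no match needed
  Position 6 ('e'): no match needed
  Position 7 ('d'): matches sub[2] = 'd'
  Position 8 ('c'): matches sub[3] = 'c'
All 4 characters matched => is a subsequence

1


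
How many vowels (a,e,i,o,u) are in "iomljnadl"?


Input: iomljnadl
Checking each character:
  'i' at position 0: vowel (running total: 1)
  'o' at position 1: vowel (running total: 2)
  'm' at position 2: consonant
  'l' at position 3: consonant
  'j' at position 4: consonant
  'n' at position 5: consonant
  'a' at position 6: vowel (running total: 3)
  'd' at position 7: consonant
  'l' at position 8: consonant
Total vowels: 3

3


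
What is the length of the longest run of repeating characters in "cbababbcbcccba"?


Input: "cbababbcbcccba"
Scanning for longest run:
  Position 1 ('b'): new char, reset run to 1
  Position 2 ('a'): new char, reset run to 1
  Position 3 ('b'): new char, reset run to 1
  Position 4 ('a'): new char, reset run to 1
  Position 5 ('b'): new char, reset run to 1
  Position 6 ('b'): continues run of 'b', length=2
  Position 7 ('c'): new char, reset run to 1
  Position 8 ('b'): new char, reset run to 1
  Position 9 ('c'): new char, reset run to 1
  Position 10 ('c'): continues run of 'c', length=2
  Position 11 ('c'): continues run of 'c', length=3
  Position 12 ('b'): new char, reset run to 1
  Position 13 ('a'): new char, reset run to 1
Longest run: 'c' with length 3

3


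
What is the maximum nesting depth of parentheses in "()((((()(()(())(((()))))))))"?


Input: "()((((()(()(())(((()))))))))"
Tracking depth:
  Position 0 '(': depth becomes 1
  Position 1 ')': depth becomes 0
  Position 2 '(': depth becomes 1
  Position 3 '(': depth becomes 2
  Position 4 '(': depth becomes 3
  Position 5 '(': depth becomes 4
  Position 6 '(': depth becomes 5
  Position 7 ')': depth becomes 4
  Position 8 '(': depth becomes 5
  Position 9 '(': depth becomes 6
  Position 10 ')': depth becomes 5
  Position 11 '(': depth becomes 6
  Position 12 '(': depth becomes 7
  Position 13 ')': depth becomes 6
  Position 14 ')': depth becomes 5
  Position 15 '(': depth becomes 6
  Position 16 '(': depth becomes 7
  Position 17 '(': depth becomes 8
  Position 18 '(': depth becomes 9
  Position 19 ')': depth becomes 8
  Position 20 ')': depth becomes 7
  Position 21 ')': depth becomes 6
  Position 22 ')': depth becomes 5
  Position 23 ')': depth becomes 4
  Position 24 ')': depth becomes 3
  Position 25 ')': depth becomes 2
  Position 26 ')': depth becomes 1
  Position 27 ')': depth becomes 0
Maximum depth reached: 9

9


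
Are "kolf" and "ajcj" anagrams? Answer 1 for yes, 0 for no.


Strings: "kolf", "ajcj"
Sorted first:  fklo
Sorted second: acjj
Differ at position 0: 'f' vs 'a' => not anagrams

0


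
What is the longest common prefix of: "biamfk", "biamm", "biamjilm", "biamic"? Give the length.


Words: biamfk, biamm, biamjilm, biamic
  Position 0: all 'b' => match
  Position 1: all 'i' => match
  Position 2: all 'a' => match
  Position 3: all 'm' => match
  Position 4: ('f', 'm', 'j', 'i') => mismatch, stop
LCP = "biam" (length 4)

4


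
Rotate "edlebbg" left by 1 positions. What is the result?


Input: "edlebbg", rotate left by 1
First 1 characters: "e"
Remaining characters: "dlebbg"
Concatenate remaining + first: "dlebbg" + "e" = "dlebbge"

dlebbge


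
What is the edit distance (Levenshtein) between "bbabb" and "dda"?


Computing edit distance: "bbabb" -> "dda"
DP table:
           d    d    a
      0    1    2    3
  b   1    1    2    3
  b   2    2    2    3
  a   3    3    3    2
  b   4    4    4    3
  b   5    5    5    4
Edit distance = dp[5][3] = 4

4


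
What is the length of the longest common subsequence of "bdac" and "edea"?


LCS of "bdac" and "edea"
DP table:
           e    d    e    a
      0    0    0    0    0
  b   0    0    0    0    0
  d   0    0    1    1    1
  a   0    0    1    1    2
  c   0    0    1    1    2
LCS length = dp[4][4] = 2

2


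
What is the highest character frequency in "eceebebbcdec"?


Input: eceebebbcdec
Character counts:
  'b': 3
  'c': 3
  'd': 1
  'e': 5
Maximum frequency: 5

5


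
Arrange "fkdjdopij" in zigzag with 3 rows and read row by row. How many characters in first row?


Zigzag "fkdjdopij" into 3 rows:
Placing characters:
  'f' => row 0
  'k' => row 1
  'd' => row 2
  'j' => row 1
  'd' => row 0
  'o' => row 1
  'p' => row 2
  'i' => row 1
  'j' => row 0
Rows:
  Row 0: "fdj"
  Row 1: "kjoi"
  Row 2: "dp"
First row length: 3

3


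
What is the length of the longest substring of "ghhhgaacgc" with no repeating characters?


Input: "ghhhgaacgc"
Sliding window (track last position of each char):
  Position 0 ('g'): window [0,0] length 1 -- new best
  Position 1 ('h'): window [0,1] length 2 -- new best
  Position 2 ('h'): repeat (last at 1), move window start to 2
  Position 2 ('h'): window [2,2] length 1
  Position 3 ('h'): repeat (last at 2), move window start to 3
  Position 3 ('h'): window [3,3] length 1
  Position 4 ('g'): window [3,4] length 2
  Position 5 ('a'): window [3,5] length 3 -- new best
  Position 6 ('a'): repeat (last at 5), move window start to 6
  Position 6 ('a'): window [6,6] length 1
  Position 7 ('c'): window [6,7] length 2
  Position 8 ('g'): window [6,8] length 3
  Position 9 ('c'): repeat (last at 7), move window start to 8
  Position 9 ('c'): window [8,9] length 2
Longest substring with no repeats: "hga" with length 3

3


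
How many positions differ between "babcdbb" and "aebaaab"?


Comparing "babcdbb" and "aebaaab" position by position:
  Position 0: 'b' vs 'a' => DIFFER
  Position 1: 'a' vs 'e' => DIFFER
  Position 2: 'b' vs 'b' => same
  Position 3: 'c' vs 'a' => DIFFER
  Position 4: 'd' vs 'a' => DIFFER
  Position 5: 'b' vs 'a' => DIFFER
  Position 6: 'b' vs 'b' => same
Positions that differ: 5

5


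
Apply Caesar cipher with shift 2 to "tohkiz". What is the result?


Caesar cipher: shift "tohkiz" by 2
  't' (pos 19) + 2 = pos 21 = 'v'
  'o' (pos 14) + 2 = pos 16 = 'q'
  'h' (pos 7) + 2 = pos 9 = 'j'
  'k' (pos 10) + 2 = pos 12 = 'm'
  'i' (pos 8) + 2 = pos 10 = 'k'
  'z' (pos 25) + 2 = pos 1 = 'b'
Result: vqjmkb

vqjmkb


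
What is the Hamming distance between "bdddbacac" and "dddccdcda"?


Comparing "bdddbacac" and "dddccdcda" position by position:
  Position 0: 'b' vs 'd' => differ
  Position 1: 'd' vs 'd' => same
  Position 2: 'd' vs 'd' => same
  Position 3: 'd' vs 'c' => differ
  Position 4: 'b' vs 'c' => differ
  Position 5: 'a' vs 'd' => differ
  Position 6: 'c' vs 'c' => same
  Position 7: 'a' vs 'd' => differ
  Position 8: 'c' vs 'a' => differ
Total differences (Hamming distance): 6

6


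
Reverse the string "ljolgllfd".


Input: ljolgllfd
Reading characters right to left:
  Position 8: 'd'
  Position 7: 'f'
  Position 6: 'l'
  Position 5: 'l'
  Position 4: 'g'
  Position 3: 'l'
  Position 2: 'o'
  Position 1: 'j'
  Position 0: 'l'
Reversed: dfllglojl

dfllglojl


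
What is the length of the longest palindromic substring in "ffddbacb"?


Input: "ffddbacb"
Checking substrings for palindromes:
  [0:2] "ff" (len 2) => palindrome
  [2:4] "dd" (len 2) => palindrome
Longest palindromic substring: "ff" with length 2

2


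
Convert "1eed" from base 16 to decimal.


Input: "1eed" in base 16
Positional expansion:
  Digit '1' (value 1) x 16^3 = 4096
  Digit 'e' (value 14) x 16^2 = 3584
  Digit 'e' (value 14) x 16^1 = 224
  Digit 'd' (value 13) x 16^0 = 13
Sum = 7917

7917


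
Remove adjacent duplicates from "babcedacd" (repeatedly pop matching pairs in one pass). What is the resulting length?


Input: babcedacd
Stack-based adjacent duplicate removal:
  Read 'b': push. Stack: b
  Read 'a': push. Stack: ba
  Read 'b': push. Stack: bab
  Read 'c': push. Stack: babc
  Read 'e': push. Stack: babce
  Read 'd': push. Stack: babced
  Read 'a': push. Stack: babceda
  Read 'c': push. Stack: babcedac
  Read 'd': push. Stack: babcedacd
Final stack: "babcedacd" (length 9)

9


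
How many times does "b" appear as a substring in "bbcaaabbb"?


Searching for "b" in "bbcaaabbb"
Scanning each position:
  Position 0: "b" => MATCH
  Position 1: "b" => MATCH
  Position 2: "c" => no
  Position 3: "a" => no
  Position 4: "a" => no
  Position 5: "a" => no
  Position 6: "b" => MATCH
  Position 7: "b" => MATCH
  Position 8: "b" => MATCH
Total occurrences: 5

5


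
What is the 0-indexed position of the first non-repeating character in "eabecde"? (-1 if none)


Input: eabecde
Character frequencies:
  'a': 1
  'b': 1
  'c': 1
  'd': 1
  'e': 3
Scanning left to right for freq == 1:
  Position 0 ('e'): freq=3, skip
  Position 1 ('a'): unique! => answer = 1

1


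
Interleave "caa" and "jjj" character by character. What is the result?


Interleaving "caa" and "jjj":
  Position 0: 'c' from first, 'j' from second => "cj"
  Position 1: 'a' from first, 'j' from second => "aj"
  Position 2: 'a' from first, 'j' from second => "aj"
Result: cjajaj

cjajaj


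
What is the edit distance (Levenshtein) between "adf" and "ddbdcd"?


Computing edit distance: "adf" -> "ddbdcd"
DP table:
           d    d    b    d    c    d
      0    1    2    3    4    5    6
  a   1    1    2    3    4    5    6
  d   2    1    1    2    3    4    5
  f   3    2    2    2    3    4    5
Edit distance = dp[3][6] = 5

5


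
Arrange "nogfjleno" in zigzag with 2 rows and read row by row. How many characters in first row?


Zigzag "nogfjleno" into 2 rows:
Placing characters:
  'n' => row 0
  'o' => row 1
  'g' => row 0
  'f' => row 1
  'j' => row 0
  'l' => row 1
  'e' => row 0
  'n' => row 1
  'o' => row 0
Rows:
  Row 0: "ngjeo"
  Row 1: "ofln"
First row length: 5

5


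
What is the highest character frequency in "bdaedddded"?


Input: bdaedddded
Character counts:
  'a': 1
  'b': 1
  'd': 6
  'e': 2
Maximum frequency: 6

6


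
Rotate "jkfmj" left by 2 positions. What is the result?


Input: "jkfmj", rotate left by 2
First 2 characters: "jk"
Remaining characters: "fmj"
Concatenate remaining + first: "fmj" + "jk" = "fmjjk"

fmjjk


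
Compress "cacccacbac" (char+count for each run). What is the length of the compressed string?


Input: cacccacbac
Runs:
  'c' x 1 => "c1"
  'a' x 1 => "a1"
  'c' x 3 => "c3"
  'a' x 1 => "a1"
  'c' x 1 => "c1"
  'b' x 1 => "b1"
  'a' x 1 => "a1"
  'c' x 1 => "c1"
Compressed: "c1a1c3a1c1b1a1c1"
Compressed length: 16

16


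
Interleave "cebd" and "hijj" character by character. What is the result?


Interleaving "cebd" and "hijj":
  Position 0: 'c' from first, 'h' from second => "ch"
  Position 1: 'e' from first, 'i' from second => "ei"
  Position 2: 'b' from first, 'j' from second => "bj"
  Position 3: 'd' from first, 'j' from second => "dj"
Result: cheibjdj

cheibjdj


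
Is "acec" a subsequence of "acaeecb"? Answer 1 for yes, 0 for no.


Check if "acec" is a subsequence of "acaeecb"
Greedy scan:
  Position 0 ('a'): matches sub[0] = 'a'
  Position 1 ('c'): matches sub[1] = 'c'
  Position 2 ('a'): no match needed
  Position 3 ('e'): matches sub[2] = 'e'
  Position 4 ('e'): no match needed
  Position 5 ('c'): matches sub[3] = 'c'
  Position 6 ('b'): no match needed
All 4 characters matched => is a subsequence

1


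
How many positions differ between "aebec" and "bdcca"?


Comparing "aebec" and "bdcca" position by position:
  Position 0: 'a' vs 'b' => DIFFER
  Position 1: 'e' vs 'd' => DIFFER
  Position 2: 'b' vs 'c' => DIFFER
  Position 3: 'e' vs 'c' => DIFFER
  Position 4: 'c' vs 'a' => DIFFER
Positions that differ: 5

5


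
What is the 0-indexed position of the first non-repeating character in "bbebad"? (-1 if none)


Input: bbebad
Character frequencies:
  'a': 1
  'b': 3
  'd': 1
  'e': 1
Scanning left to right for freq == 1:
  Position 0 ('b'): freq=3, skip
  Position 1 ('b'): freq=3, skip
  Position 2 ('e'): unique! => answer = 2

2


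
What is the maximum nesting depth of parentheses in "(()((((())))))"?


Input: "(()((((())))))"
Tracking depth:
  Position 0 '(': depth becomes 1
  Position 1 '(': depth becomes 2
  Position 2 ')': depth becomes 1
  Position 3 '(': depth becomes 2
  Position 4 '(': depth becomes 3
  Position 5 '(': depth becomes 4
  Position 6 '(': depth becomes 5
  Position 7 '(': depth becomes 6
  Position 8 ')': depth becomes 5
  Position 9 ')': depth becomes 4
  Position 10 ')': depth becomes 3
  Position 11 ')': depth becomes 2
  Position 12 ')': depth becomes 1
  Position 13 ')': depth becomes 0
Maximum depth reached: 6

6


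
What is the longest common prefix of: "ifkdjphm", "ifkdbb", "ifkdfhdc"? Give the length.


Words: ifkdjphm, ifkdbb, ifkdfhdc
  Position 0: all 'i' => match
  Position 1: all 'f' => match
  Position 2: all 'k' => match
  Position 3: all 'd' => match
  Position 4: ('j', 'b', 'f') => mismatch, stop
LCP = "ifkd" (length 4)

4


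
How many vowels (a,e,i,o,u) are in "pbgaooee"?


Input: pbgaooee
Checking each character:
  'p' at position 0: consonant
  'b' at position 1: consonant
  'g' at position 2: consonant
  'a' at position 3: vowel (running total: 1)
  'o' at position 4: vowel (running total: 2)
  'o' at position 5: vowel (running total: 3)
  'e' at position 6: vowel (running total: 4)
  'e' at position 7: vowel (running total: 5)
Total vowels: 5

5


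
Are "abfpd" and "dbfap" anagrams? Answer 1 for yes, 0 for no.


Strings: "abfpd", "dbfap"
Sorted first:  abdfp
Sorted second: abdfp
Sorted forms match => anagrams

1


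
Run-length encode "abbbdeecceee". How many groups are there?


Input: abbbdeecceee
Scanning for consecutive runs:
  Group 1: 'a' x 1 (positions 0-0)
  Group 2: 'b' x 3 (positions 1-3)
  Group 3: 'd' x 1 (positions 4-4)
  Group 4: 'e' x 2 (positions 5-6)
  Group 5: 'c' x 2 (positions 7-8)
  Group 6: 'e' x 3 (positions 9-11)
Total groups: 6

6


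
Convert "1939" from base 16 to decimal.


Input: "1939" in base 16
Positional expansion:
  Digit '1' (value 1) x 16^3 = 4096
  Digit '9' (value 9) x 16^2 = 2304
  Digit '3' (value 3) x 16^1 = 48
  Digit '9' (value 9) x 16^0 = 9
Sum = 6457

6457


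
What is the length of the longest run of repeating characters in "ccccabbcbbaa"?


Input: "ccccabbcbbaa"
Scanning for longest run:
  Position 1 ('c'): continues run of 'c', length=2
  Position 2 ('c'): continues run of 'c', length=3
  Position 3 ('c'): continues run of 'c', length=4
  Position 4 ('a'): new char, reset run to 1
  Position 5 ('b'): new char, reset run to 1
  Position 6 ('b'): continues run of 'b', length=2
  Position 7 ('c'): new char, reset run to 1
  Position 8 ('b'): new char, reset run to 1
  Position 9 ('b'): continues run of 'b', length=2
  Position 10 ('a'): new char, reset run to 1
  Position 11 ('a'): continues run of 'a', length=2
Longest run: 'c' with length 4

4


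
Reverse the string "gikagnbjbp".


Input: gikagnbjbp
Reading characters right to left:
  Position 9: 'p'
  Position 8: 'b'
  Position 7: 'j'
  Position 6: 'b'
  Position 5: 'n'
  Position 4: 'g'
  Position 3: 'a'
  Position 2: 'k'
  Position 1: 'i'
  Position 0: 'g'
Reversed: pbjbngakig

pbjbngakig


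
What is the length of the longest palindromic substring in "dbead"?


Input: "dbead"
Checking substrings for palindromes:
  No multi-char palindromic substrings found
Longest palindromic substring: "d" with length 1

1


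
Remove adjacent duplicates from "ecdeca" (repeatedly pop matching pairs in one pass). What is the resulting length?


Input: ecdeca
Stack-based adjacent duplicate removal:
  Read 'e': push. Stack: e
  Read 'c': push. Stack: ec
  Read 'd': push. Stack: ecd
  Read 'e': push. Stack: ecde
  Read 'c': push. Stack: ecdec
  Read 'a': push. Stack: ecdeca
Final stack: "ecdeca" (length 6)

6


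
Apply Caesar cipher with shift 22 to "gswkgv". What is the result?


Caesar cipher: shift "gswkgv" by 22
  'g' (pos 6) + 22 = pos 2 = 'c'
  's' (pos 18) + 22 = pos 14 = 'o'
  'w' (pos 22) + 22 = pos 18 = 's'
  'k' (pos 10) + 22 = pos 6 = 'g'
  'g' (pos 6) + 22 = pos 2 = 'c'
  'v' (pos 21) + 22 = pos 17 = 'r'
Result: cosgcr

cosgcr


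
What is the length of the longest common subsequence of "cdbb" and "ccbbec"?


LCS of "cdbb" and "ccbbec"
DP table:
           c    c    b    b    e    c
      0    0    0    0    0    0    0
  c   0    1    1    1    1    1    1
  d   0    1    1    1    1    1    1
  b   0    1    1    2    2    2    2
  b   0    1    1    2    3    3    3
LCS length = dp[4][6] = 3

3


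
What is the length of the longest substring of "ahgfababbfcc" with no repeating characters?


Input: "ahgfababbfcc"
Sliding window (track last position of each char):
  Position 0 ('a'): window [0,0] length 1 -- new best
  Position 1 ('h'): window [0,1] length 2 -- new best
  Position 2 ('g'): window [0,2] length 3 -- new best
  Position 3 ('f'): window [0,3] length 4 -- new best
  Position 4 ('a'): repeat (last at 0), move window start to 1
  Position 4 ('a'): window [1,4] length 4
  Position 5 ('b'): window [1,5] length 5 -- new best
  Position 6 ('a'): repeat (last at 4), move window start to 5
  Position 6 ('a'): window [5,6] length 2
  Position 7 ('b'): repeat (last at 5), move window start to 6
  Position 7 ('b'): window [6,7] length 2
  Position 8 ('b'): repeat (last at 7), move window start to 8
  Position 8 ('b'): window [8,8] length 1
  Position 9 ('f'): window [8,9] length 2
  Position 10 ('c'): window [8,10] length 3
  Position 11 ('c'): repeat (last at 10), move window start to 11
  Position 11 ('c'): window [11,11] length 1
Longest substring with no repeats: "hgfab" with length 5

5


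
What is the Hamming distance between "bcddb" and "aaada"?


Comparing "bcddb" and "aaada" position by position:
  Position 0: 'b' vs 'a' => differ
  Position 1: 'c' vs 'a' => differ
  Position 2: 'd' vs 'a' => differ
  Position 3: 'd' vs 'd' => same
  Position 4: 'b' vs 'a' => differ
Total differences (Hamming distance): 4

4


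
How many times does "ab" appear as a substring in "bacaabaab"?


Searching for "ab" in "bacaabaab"
Scanning each position:
  Position 0: "ba" => no
  Position 1: "ac" => no
  Position 2: "ca" => no
  Position 3: "aa" => no
  Position 4: "ab" => MATCH
  Position 5: "ba" => no
  Position 6: "aa" => no
  Position 7: "ab" => MATCH
Total occurrences: 2

2


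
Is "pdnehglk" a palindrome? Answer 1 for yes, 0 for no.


Input: pdnehglk
Reversed: klghendp
  Compare pos 0 ('p') with pos 7 ('k'): MISMATCH
  Compare pos 1 ('d') with pos 6 ('l'): MISMATCH
  Compare pos 2 ('n') with pos 5 ('g'): MISMATCH
  Compare pos 3 ('e') with pos 4 ('h'): MISMATCH
Result: not a palindrome

0


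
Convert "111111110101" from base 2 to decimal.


Input: "111111110101" in base 2
Positional expansion:
  Digit '1' (value 1) x 2^11 = 2048
  Digit '1' (value 1) x 2^10 = 1024
  Digit '1' (value 1) x 2^9 = 512
  Digit '1' (value 1) x 2^8 = 256
  Digit '1' (value 1) x 2^7 = 128
  Digit '1' (value 1) x 2^6 = 64
  Digit '1' (value 1) x 2^5 = 32
  Digit '1' (value 1) x 2^4 = 16
  Digit '0' (value 0) x 2^3 = 0
  Digit '1' (value 1) x 2^2 = 4
  Digit '0' (value 0) x 2^1 = 0
  Digit '1' (value 1) x 2^0 = 1
Sum = 4085

4085


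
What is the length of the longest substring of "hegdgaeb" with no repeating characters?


Input: "hegdgaeb"
Sliding window (track last position of each char):
  Position 0 ('h'): window [0,0] length 1 -- new best
  Position 1 ('e'): window [0,1] length 2 -- new best
  Position 2 ('g'): window [0,2] length 3 -- new best
  Position 3 ('d'): window [0,3] length 4 -- new best
  Position 4 ('g'): repeat (last at 2), move window start to 3
  Position 4 ('g'): window [3,4] length 2
  Position 5 ('a'): window [3,5] length 3
  Position 6 ('e'): window [3,6] length 4
  Position 7 ('b'): window [3,7] length 5 -- new best
Longest substring with no repeats: "dgaeb" with length 5

5


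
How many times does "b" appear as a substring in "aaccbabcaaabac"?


Searching for "b" in "aaccbabcaaabac"
Scanning each position:
  Position 0: "a" => no
  Position 1: "a" => no
  Position 2: "c" => no
  Position 3: "c" => no
  Position 4: "b" => MATCH
  Position 5: "a" => no
  Position 6: "b" => MATCH
  Position 7: "c" => no
  Position 8: "a" => no
  Position 9: "a" => no
  Position 10: "a" => no
  Position 11: "b" => MATCH
  Position 12: "a" => no
  Position 13: "c" => no
Total occurrences: 3

3


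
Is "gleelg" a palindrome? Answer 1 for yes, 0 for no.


Input: gleelg
Reversed: gleelg
  Compare pos 0 ('g') with pos 5 ('g'): match
  Compare pos 1 ('l') with pos 4 ('l'): match
  Compare pos 2 ('e') with pos 3 ('e'): match
Result: palindrome

1


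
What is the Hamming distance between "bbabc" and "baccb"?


Comparing "bbabc" and "baccb" position by position:
  Position 0: 'b' vs 'b' => same
  Position 1: 'b' vs 'a' => differ
  Position 2: 'a' vs 'c' => differ
  Position 3: 'b' vs 'c' => differ
  Position 4: 'c' vs 'b' => differ
Total differences (Hamming distance): 4

4


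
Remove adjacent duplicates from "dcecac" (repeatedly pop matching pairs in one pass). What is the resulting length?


Input: dcecac
Stack-based adjacent duplicate removal:
  Read 'd': push. Stack: d
  Read 'c': push. Stack: dc
  Read 'e': push. Stack: dce
  Read 'c': push. Stack: dcec
  Read 'a': push. Stack: dceca
  Read 'c': push. Stack: dcecac
Final stack: "dcecac" (length 6)

6


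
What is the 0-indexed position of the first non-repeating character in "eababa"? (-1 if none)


Input: eababa
Character frequencies:
  'a': 3
  'b': 2
  'e': 1
Scanning left to right for freq == 1:
  Position 0 ('e'): unique! => answer = 0

0


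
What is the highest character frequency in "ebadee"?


Input: ebadee
Character counts:
  'a': 1
  'b': 1
  'd': 1
  'e': 3
Maximum frequency: 3

3


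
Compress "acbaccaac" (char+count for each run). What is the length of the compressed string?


Input: acbaccaac
Runs:
  'a' x 1 => "a1"
  'c' x 1 => "c1"
  'b' x 1 => "b1"
  'a' x 1 => "a1"
  'c' x 2 => "c2"
  'a' x 2 => "a2"
  'c' x 1 => "c1"
Compressed: "a1c1b1a1c2a2c1"
Compressed length: 14

14


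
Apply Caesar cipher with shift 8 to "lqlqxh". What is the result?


Caesar cipher: shift "lqlqxh" by 8
  'l' (pos 11) + 8 = pos 19 = 't'
  'q' (pos 16) + 8 = pos 24 = 'y'
  'l' (pos 11) + 8 = pos 19 = 't'
  'q' (pos 16) + 8 = pos 24 = 'y'
  'x' (pos 23) + 8 = pos 5 = 'f'
  'h' (pos 7) + 8 = pos 15 = 'p'
Result: tytyfp

tytyfp


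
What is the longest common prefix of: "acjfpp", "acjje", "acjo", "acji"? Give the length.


Words: acjfpp, acjje, acjo, acji
  Position 0: all 'a' => match
  Position 1: all 'c' => match
  Position 2: all 'j' => match
  Position 3: ('f', 'j', 'o', 'i') => mismatch, stop
LCP = "acj" (length 3)

3


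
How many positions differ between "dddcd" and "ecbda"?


Comparing "dddcd" and "ecbda" position by position:
  Position 0: 'd' vs 'e' => DIFFER
  Position 1: 'd' vs 'c' => DIFFER
  Position 2: 'd' vs 'b' => DIFFER
  Position 3: 'c' vs 'd' => DIFFER
  Position 4: 'd' vs 'a' => DIFFER
Positions that differ: 5

5


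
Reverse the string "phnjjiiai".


Input: phnjjiiai
Reading characters right to left:
  Position 8: 'i'
  Position 7: 'a'
  Position 6: 'i'
  Position 5: 'i'
  Position 4: 'j'
  Position 3: 'j'
  Position 2: 'n'
  Position 1: 'h'
  Position 0: 'p'
Reversed: iaiijjnhp

iaiijjnhp


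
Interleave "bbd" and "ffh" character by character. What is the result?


Interleaving "bbd" and "ffh":
  Position 0: 'b' from first, 'f' from second => "bf"
  Position 1: 'b' from first, 'f' from second => "bf"
  Position 2: 'd' from first, 'h' from second => "dh"
Result: bfbfdh

bfbfdh


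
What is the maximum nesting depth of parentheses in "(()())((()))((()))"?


Input: "(()())((()))((()))"
Tracking depth:
  Position 0 '(': depth becomes 1
  Position 1 '(': depth becomes 2
  Position 2 ')': depth becomes 1
  Position 3 '(': depth becomes 2
  Position 4 ')': depth becomes 1
  Position 5 ')': depth becomes 0
  Position 6 '(': depth becomes 1
  Position 7 '(': depth becomes 2
  Position 8 '(': depth becomes 3
  Position 9 ')': depth becomes 2
  Position 10 ')': depth becomes 1
  Position 11 ')': depth becomes 0
  Position 12 '(': depth becomes 1
  Position 13 '(': depth becomes 2
  Position 14 '(': depth becomes 3
  Position 15 ')': depth becomes 2
  Position 16 ')': depth becomes 1
  Position 17 ')': depth becomes 0
Maximum depth reached: 3

3


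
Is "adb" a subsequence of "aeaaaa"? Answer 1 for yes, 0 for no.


Check if "adb" is a subsequence of "aeaaaa"
Greedy scan:
  Position 0 ('a'): matches sub[0] = 'a'
  Position 1 ('e'): no match needed
  Position 2 ('a'): no match needed
  Position 3 ('a'): no match needed
  Position 4 ('a'): no match needed
  Position 5 ('a'): no match needed
Only matched 1/3 characters => not a subsequence

0


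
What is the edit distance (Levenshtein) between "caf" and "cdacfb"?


Computing edit distance: "caf" -> "cdacfb"
DP table:
           c    d    a    c    f    b
      0    1    2    3    4    5    6
  c   1    0    1    2    3    4    5
  a   2    1    1    1    2    3    4
  f   3    2    2    2    2    2    3
Edit distance = dp[3][6] = 3

3


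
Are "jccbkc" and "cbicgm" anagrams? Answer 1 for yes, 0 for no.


Strings: "jccbkc", "cbicgm"
Sorted first:  bcccjk
Sorted second: bccgim
Differ at position 3: 'c' vs 'g' => not anagrams

0


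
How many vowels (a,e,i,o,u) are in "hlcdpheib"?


Input: hlcdpheib
Checking each character:
  'h' at position 0: consonant
  'l' at position 1: consonant
  'c' at position 2: consonant
  'd' at position 3: consonant
  'p' at position 4: consonant
  'h' at position 5: consonant
  'e' at position 6: vowel (running total: 1)
  'i' at position 7: vowel (running total: 2)
  'b' at position 8: consonant
Total vowels: 2

2


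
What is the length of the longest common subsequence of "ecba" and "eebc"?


LCS of "ecba" and "eebc"
DP table:
           e    e    b    c
      0    0    0    0    0
  e   0    1    1    1    1
  c   0    1    1    1    2
  b   0    1    1    2    2
  a   0    1    1    2    2
LCS length = dp[4][4] = 2

2


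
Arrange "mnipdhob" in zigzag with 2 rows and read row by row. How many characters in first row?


Zigzag "mnipdhob" into 2 rows:
Placing characters:
  'm' => row 0
  'n' => row 1
  'i' => row 0
  'p' => row 1
  'd' => row 0
  'h' => row 1
  'o' => row 0
  'b' => row 1
Rows:
  Row 0: "mido"
  Row 1: "nphb"
First row length: 4

4


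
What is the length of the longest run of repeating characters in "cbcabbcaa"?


Input: "cbcabbcaa"
Scanning for longest run:
  Position 1 ('b'): new char, reset run to 1
  Position 2 ('c'): new char, reset run to 1
  Position 3 ('a'): new char, reset run to 1
  Position 4 ('b'): new char, reset run to 1
  Position 5 ('b'): continues run of 'b', length=2
  Position 6 ('c'): new char, reset run to 1
  Position 7 ('a'): new char, reset run to 1
  Position 8 ('a'): continues run of 'a', length=2
Longest run: 'b' with length 2

2


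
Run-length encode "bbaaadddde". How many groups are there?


Input: bbaaadddde
Scanning for consecutive runs:
  Group 1: 'b' x 2 (positions 0-1)
  Group 2: 'a' x 3 (positions 2-4)
  Group 3: 'd' x 4 (positions 5-8)
  Group 4: 'e' x 1 (positions 9-9)
Total groups: 4

4


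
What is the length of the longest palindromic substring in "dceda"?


Input: "dceda"
Checking substrings for palindromes:
  No multi-char palindromic substrings found
Longest palindromic substring: "d" with length 1

1


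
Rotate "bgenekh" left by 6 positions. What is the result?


Input: "bgenekh", rotate left by 6
First 6 characters: "bgenek"
Remaining characters: "h"
Concatenate remaining + first: "h" + "bgenek" = "hbgenek"

hbgenek


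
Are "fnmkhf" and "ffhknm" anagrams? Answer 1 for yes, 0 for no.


Strings: "fnmkhf", "ffhknm"
Sorted first:  ffhkmn
Sorted second: ffhkmn
Sorted forms match => anagrams

1


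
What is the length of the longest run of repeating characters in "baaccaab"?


Input: "baaccaab"
Scanning for longest run:
  Position 1 ('a'): new char, reset run to 1
  Position 2 ('a'): continues run of 'a', length=2
  Position 3 ('c'): new char, reset run to 1
  Position 4 ('c'): continues run of 'c', length=2
  Position 5 ('a'): new char, reset run to 1
  Position 6 ('a'): continues run of 'a', length=2
  Position 7 ('b'): new char, reset run to 1
Longest run: 'a' with length 2

2


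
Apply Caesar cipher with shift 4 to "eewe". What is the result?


Caesar cipher: shift "eewe" by 4
  'e' (pos 4) + 4 = pos 8 = 'i'
  'e' (pos 4) + 4 = pos 8 = 'i'
  'w' (pos 22) + 4 = pos 0 = 'a'
  'e' (pos 4) + 4 = pos 8 = 'i'
Result: iiai

iiai


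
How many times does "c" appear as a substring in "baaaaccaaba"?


Searching for "c" in "baaaaccaaba"
Scanning each position:
  Position 0: "b" => no
  Position 1: "a" => no
  Position 2: "a" => no
  Position 3: "a" => no
  Position 4: "a" => no
  Position 5: "c" => MATCH
  Position 6: "c" => MATCH
  Position 7: "a" => no
  Position 8: "a" => no
  Position 9: "b" => no
  Position 10: "a" => no
Total occurrences: 2

2


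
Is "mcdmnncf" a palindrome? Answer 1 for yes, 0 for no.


Input: mcdmnncf
Reversed: fcnnmdcm
  Compare pos 0 ('m') with pos 7 ('f'): MISMATCH
  Compare pos 1 ('c') with pos 6 ('c'): match
  Compare pos 2 ('d') with pos 5 ('n'): MISMATCH
  Compare pos 3 ('m') with pos 4 ('n'): MISMATCH
Result: not a palindrome

0


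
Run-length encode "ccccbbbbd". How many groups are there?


Input: ccccbbbbd
Scanning for consecutive runs:
  Group 1: 'c' x 4 (positions 0-3)
  Group 2: 'b' x 4 (positions 4-7)
  Group 3: 'd' x 1 (positions 8-8)
Total groups: 3

3


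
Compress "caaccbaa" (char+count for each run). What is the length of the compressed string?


Input: caaccbaa
Runs:
  'c' x 1 => "c1"
  'a' x 2 => "a2"
  'c' x 2 => "c2"
  'b' x 1 => "b1"
  'a' x 2 => "a2"
Compressed: "c1a2c2b1a2"
Compressed length: 10

10


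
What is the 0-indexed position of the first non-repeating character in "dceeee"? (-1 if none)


Input: dceeee
Character frequencies:
  'c': 1
  'd': 1
  'e': 4
Scanning left to right for freq == 1:
  Position 0 ('d'): unique! => answer = 0

0


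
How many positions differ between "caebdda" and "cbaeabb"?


Comparing "caebdda" and "cbaeabb" position by position:
  Position 0: 'c' vs 'c' => same
  Position 1: 'a' vs 'b' => DIFFER
  Position 2: 'e' vs 'a' => DIFFER
  Position 3: 'b' vs 'e' => DIFFER
  Position 4: 'd' vs 'a' => DIFFER
  Position 5: 'd' vs 'b' => DIFFER
  Position 6: 'a' vs 'b' => DIFFER
Positions that differ: 6

6


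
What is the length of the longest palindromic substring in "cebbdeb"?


Input: "cebbdeb"
Checking substrings for palindromes:
  [2:4] "bb" (len 2) => palindrome
Longest palindromic substring: "bb" with length 2

2


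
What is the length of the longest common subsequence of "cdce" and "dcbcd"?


LCS of "cdce" and "dcbcd"
DP table:
           d    c    b    c    d
      0    0    0    0    0    0
  c   0    0    1    1    1    1
  d   0    1    1    1    1    2
  c   0    1    2    2    2    2
  e   0    1    2    2    2    2
LCS length = dp[4][5] = 2

2


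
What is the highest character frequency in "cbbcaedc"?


Input: cbbcaedc
Character counts:
  'a': 1
  'b': 2
  'c': 3
  'd': 1
  'e': 1
Maximum frequency: 3

3


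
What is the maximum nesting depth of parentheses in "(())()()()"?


Input: "(())()()()"
Tracking depth:
  Position 0 '(': depth becomes 1
  Position 1 '(': depth becomes 2
  Position 2 ')': depth becomes 1
  Position 3 ')': depth becomes 0
  Position 4 '(': depth becomes 1
  Position 5 ')': depth becomes 0
  Position 6 '(': depth becomes 1
  Position 7 ')': depth becomes 0
  Position 8 '(': depth becomes 1
  Position 9 ')': depth becomes 0
Maximum depth reached: 2

2


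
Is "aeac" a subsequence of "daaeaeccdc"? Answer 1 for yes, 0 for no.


Check if "aeac" is a subsequence of "daaeaeccdc"
Greedy scan:
  Position 0 ('d'): no match needed
  Position 1 ('a'): matches sub[0] = 'a'
  Position 2 ('a'): no match needed
  Position 3 ('e'): matches sub[1] = 'e'
  Position 4 ('a'): matches sub[2] = 'a'
  Position 5 ('e'): no match needed
  Position 6 ('c'): matches sub[3] = 'c'
  Position 7 ('c'): no match needed
  Position 8 ('d'): no match needed
  Position 9 ('c'): no match needed
All 4 characters matched => is a subsequence

1


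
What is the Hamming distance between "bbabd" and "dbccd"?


Comparing "bbabd" and "dbccd" position by position:
  Position 0: 'b' vs 'd' => differ
  Position 1: 'b' vs 'b' => same
  Position 2: 'a' vs 'c' => differ
  Position 3: 'b' vs 'c' => differ
  Position 4: 'd' vs 'd' => same
Total differences (Hamming distance): 3

3


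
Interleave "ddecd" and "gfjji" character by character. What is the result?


Interleaving "ddecd" and "gfjji":
  Position 0: 'd' from first, 'g' from second => "dg"
  Position 1: 'd' from first, 'f' from second => "df"
  Position 2: 'e' from first, 'j' from second => "ej"
  Position 3: 'c' from first, 'j' from second => "cj"
  Position 4: 'd' from first, 'i' from second => "di"
Result: dgdfejcjdi

dgdfejcjdi


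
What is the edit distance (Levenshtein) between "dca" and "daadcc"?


Computing edit distance: "dca" -> "daadcc"
DP table:
           d    a    a    d    c    c
      0    1    2    3    4    5    6
  d   1    0    1    2    3    4    5
  c   2    1    1    2    3    3    4
  a   3    2    1    1    2    3    4
Edit distance = dp[3][6] = 4

4


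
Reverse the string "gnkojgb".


Input: gnkojgb
Reading characters right to left:
  Position 6: 'b'
  Position 5: 'g'
  Position 4: 'j'
  Position 3: 'o'
  Position 2: 'k'
  Position 1: 'n'
  Position 0: 'g'
Reversed: bgjokng

bgjokng


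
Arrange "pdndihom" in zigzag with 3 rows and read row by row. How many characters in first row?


Zigzag "pdndihom" into 3 rows:
Placing characters:
  'p' => row 0
  'd' => row 1
  'n' => row 2
  'd' => row 1
  'i' => row 0
  'h' => row 1
  'o' => row 2
  'm' => row 1
Rows:
  Row 0: "pi"
  Row 1: "ddhm"
  Row 2: "no"
First row length: 2

2
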